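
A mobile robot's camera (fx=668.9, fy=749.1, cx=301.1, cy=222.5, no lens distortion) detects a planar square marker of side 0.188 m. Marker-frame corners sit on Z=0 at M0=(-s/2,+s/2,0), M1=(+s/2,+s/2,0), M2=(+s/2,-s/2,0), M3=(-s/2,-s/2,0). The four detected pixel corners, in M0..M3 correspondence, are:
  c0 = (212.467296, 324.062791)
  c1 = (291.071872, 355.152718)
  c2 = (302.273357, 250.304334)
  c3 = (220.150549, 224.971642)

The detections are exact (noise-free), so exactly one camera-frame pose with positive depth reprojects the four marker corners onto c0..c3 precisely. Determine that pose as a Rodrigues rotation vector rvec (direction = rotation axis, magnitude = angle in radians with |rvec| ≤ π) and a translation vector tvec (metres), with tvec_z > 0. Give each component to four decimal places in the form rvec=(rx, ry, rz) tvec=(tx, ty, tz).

Intrinsics K: fx=668.9, fy=749.1, cx=301.1, cy=222.5
Marker side s = 0.188 m; corners in marker frame (Z=0):
  M0 = (-0.0940, +0.0940, 0)
  M1 = (+0.0940, +0.0940, 0)
  M2 = (+0.0940, -0.0940, 0)
  M3 = (-0.0940, -0.0940, 0)
Detected image corners:
  c0 = (212.467296, 324.062791) px
  c1 = (291.071872, 355.152718) px
  c2 = (302.273357, 250.304334) px
  c3 = (220.150549, 224.971642) px
Planar DLT: solve 8×8 A·h = b for H (H[2,2]=1):
  H  [+336.68956 -0.83268 +255.07154]
  H  [+48.37594 +597.11468 +289.07158]
  H  [-0.35326 +0.19136 +1.00000]
B = K⁻¹H; ‖b₁‖=0.769582, ‖b₂‖=0.769582; λ = 2/(‖b₁‖+‖b₂‖) = 1.299407, sign → tz>0 ⇒ λ=+1.299407
r₁ = λ·B[:,0] = (+0.86068,+0.22026,-0.45903); r₂ = λ·B[:,1] = (-0.11355,+0.96191,+0.24865)
r₃ = r₁×r₂ = (+0.49632,-0.16189,+0.85291); SVD([r₁ r₂ r₃]) → R = UVᵀ:
  R  [+0.86068 -0.11355 +0.49632]
  R  [+0.22026 +0.96191 -0.16189]
  R  [-0.45903 +0.24865 +0.85291]
t = (-0.08942, +0.11548, +1.29941) m
tr R = 2.675511; θ = arccos((tr R − 1)/2) = 0.577637 rad = 33.096°
axis k = ((R−Rᵀ)₃₂, (R−Rᵀ)₁₃, (R−Rᵀ)₂₁) / (2 sinθ) = (+0.375925, +0.874788, +0.305656)
rvec = θ·k = (+0.217148, +0.505310, +0.176558)

rvec=(0.2171, 0.5053, 0.1766) tvec=(-0.0894, 0.1155, 1.2994)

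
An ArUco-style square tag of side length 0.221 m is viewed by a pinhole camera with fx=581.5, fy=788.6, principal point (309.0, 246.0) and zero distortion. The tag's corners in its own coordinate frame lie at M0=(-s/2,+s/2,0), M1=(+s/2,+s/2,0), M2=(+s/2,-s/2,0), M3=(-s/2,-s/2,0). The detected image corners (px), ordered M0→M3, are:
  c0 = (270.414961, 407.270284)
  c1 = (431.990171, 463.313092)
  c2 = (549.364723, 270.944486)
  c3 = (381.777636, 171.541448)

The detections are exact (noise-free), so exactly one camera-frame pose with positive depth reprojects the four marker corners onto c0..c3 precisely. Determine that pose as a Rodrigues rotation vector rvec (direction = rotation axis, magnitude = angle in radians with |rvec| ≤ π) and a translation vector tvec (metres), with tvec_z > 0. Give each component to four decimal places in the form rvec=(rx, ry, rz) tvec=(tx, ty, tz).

rvec=(0.5098, -0.3442, 0.4345) tvec=(0.1068, 0.0719, 0.6114)

Intrinsics K: fx=581.5, fy=788.6, cx=309.0, cy=246.0
Marker side s = 0.221 m; corners in marker frame (Z=0):
  M0 = (-0.1105, +0.1105, 0)
  M1 = (+0.1105, +0.1105, 0)
  M2 = (+0.1105, -0.1105, 0)
  M3 = (-0.1105, -0.1105, 0)
Detected image corners:
  c0 = (270.414961, 407.270284) px
  c1 = (431.990171, 463.313092) px
  c2 = (549.364723, 270.944486) px
  c3 = (381.777636, 171.541448) px
Planar DLT: solve 8×8 A·h = b for H (H[2,2]=1):
  H  [+1023.08682 -256.91784 +410.55870]
  H  [+569.27963 +1171.42174 +338.78051]
  H  [+0.68400 +0.64061 +1.00000]
B = K⁻¹H; ‖b₁‖=1.635558, ‖b₂‖=1.635558; λ = 2/(‖b₁‖+‖b₂‖) = 0.611412, sign → tz>0 ⇒ λ=+0.611412
r₁ = λ·B[:,0] = (+0.85348,+0.31091,+0.41821); r₂ = λ·B[:,1] = (-0.47826,+0.78604,+0.39167)
r₃ = r₁×r₂ = (-0.20695,-0.53430,+0.81957); SVD([r₁ r₂ r₃]) → R = UVᵀ:
  R  [+0.85348 -0.47826 -0.20695]
  R  [+0.31091 +0.78604 -0.53430]
  R  [+0.41821 +0.39167 +0.81957]
t = (+0.10678, +0.07193, +0.61141) m
tr R = 2.459091; θ = arccos((tr R − 1)/2) = 0.753139 rad = 43.152°
axis k = ((R−Rᵀ)₃₂, (R−Rᵀ)₁₃, (R−Rᵀ)₂₁) / (2 sinθ) = (+0.676950, -0.457034, +0.576939)
rvec = θ·k = (+0.509838, -0.344210, +0.434516)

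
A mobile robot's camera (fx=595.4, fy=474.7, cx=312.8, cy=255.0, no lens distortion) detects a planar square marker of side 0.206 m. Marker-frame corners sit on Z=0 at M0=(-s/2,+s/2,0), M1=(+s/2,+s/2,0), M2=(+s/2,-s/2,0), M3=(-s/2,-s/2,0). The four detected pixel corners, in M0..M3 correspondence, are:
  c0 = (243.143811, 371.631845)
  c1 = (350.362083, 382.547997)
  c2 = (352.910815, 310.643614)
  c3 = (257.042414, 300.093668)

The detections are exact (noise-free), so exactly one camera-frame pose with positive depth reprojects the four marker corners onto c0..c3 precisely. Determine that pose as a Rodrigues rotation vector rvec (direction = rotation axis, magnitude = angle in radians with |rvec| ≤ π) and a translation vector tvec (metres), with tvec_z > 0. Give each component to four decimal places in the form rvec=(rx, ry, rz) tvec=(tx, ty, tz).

rvec=(-0.6961, -0.1146, 0.1148) tvec=(-0.0230, 0.2127, 1.1980)

Intrinsics K: fx=595.4, fy=474.7, cx=312.8, cy=255.0
Marker side s = 0.206 m; corners in marker frame (Z=0):
  M0 = (-0.1030, +0.1030, 0)
  M1 = (+0.1030, +0.1030, 0)
  M2 = (+0.1030, -0.1030, 0)
  M3 = (-0.1030, -0.1030, 0)
Detected image corners:
  c0 = (243.143811, 371.631845) px
  c1 = (350.362083, 382.547997) px
  c2 = (352.910815, 310.643614) px
  c3 = (257.042414, 300.093668) px
Planar DLT: solve 8×8 A·h = b for H (H[2,2]=1):
  H  [+508.17124 -201.65089 +301.38414]
  H  [+71.07190 +164.55914 +339.27262]
  H  [+0.05574 -0.53808 +1.00000]
B = K⁻¹H; ‖b₁‖=0.834735, ‖b₂‖=0.834735; λ = 2/(‖b₁‖+‖b₂‖) = 1.197986, sign → tz>0 ⇒ λ=+1.197986
r₁ = λ·B[:,0] = (+0.98740,+0.14349,+0.06677); r₂ = λ·B[:,1] = (-0.06708,+0.76156,-0.64461)
r₃ = r₁×r₂ = (-0.14335,+0.63200,+0.76159); SVD([r₁ r₂ r₃]) → R = UVᵀ:
  R  [+0.98740 -0.06708 -0.14335]
  R  [+0.14349 +0.76156 +0.63200]
  R  [+0.06677 -0.64461 +0.76159]
t = (-0.02297, +0.21268, +1.19799) m
tr R = 2.510552; θ = arccos((tr R − 1)/2) = 0.714721 rad = 40.951°
axis k = ((R−Rᵀ)₃₂, (R−Rᵀ)₁₃, (R−Rᵀ)₂₁) / (2 sinθ) = (-0.973908, -0.160297, +0.160646)
rvec = θ·k = (-0.696073, -0.114568, +0.114817)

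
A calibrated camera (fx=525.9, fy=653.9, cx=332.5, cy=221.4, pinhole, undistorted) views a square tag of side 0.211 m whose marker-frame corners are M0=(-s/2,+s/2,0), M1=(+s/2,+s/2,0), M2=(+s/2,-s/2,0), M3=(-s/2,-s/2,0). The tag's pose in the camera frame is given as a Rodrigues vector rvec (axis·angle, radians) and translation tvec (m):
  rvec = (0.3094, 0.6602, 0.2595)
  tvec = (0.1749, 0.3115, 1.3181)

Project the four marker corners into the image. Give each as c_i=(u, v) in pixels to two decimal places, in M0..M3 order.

Intrinsics K: fx=525.9, fy=653.9, cx=332.5, cy=221.4
Marker side s = 0.211 m; corners in marker frame (Z=0):
  M0 = (-0.1055, +0.1055, 0)
  M1 = (+0.1055, +0.1055, 0)
  M2 = (+0.1055, -0.1055, 0)
  M3 = (-0.1055, -0.1055, 0)
rvec = (0.3094, 0.6602, 0.2595), |rvec| = θ = 0.77391 rad = 44.342°
Rodrigues: sinθ=0.69894, 1−cosθ=0.28481; R = I + sinθ·[k]× + (1−cosθ)·[k]×²:
    [+0.76071 -0.13722 +0.63442]
    [+0.33150 +0.92245 -0.19796]
    [-0.55806 +0.36090 +0.74721]
t = (0.1749, 0.3115, 1.3181) m
M0: Pc = R·M0+t = (+0.08017, +0.37385, +1.41505); u = 525.9·(+0.08017)/1.41505 + 332.5 = 362.2943, v = 653.9·(+0.37385)/1.41505 + 221.4 = 394.1557
M1: Pc = R·M1+t = (+0.24068, +0.44379, +1.29730); u = 525.9·(+0.24068)/1.29730 + 332.5 = 430.0660, v = 653.9·(+0.44379)/1.29730 + 221.4 = 445.0921
M2: Pc = R·M2+t = (+0.26963, +0.24915, +1.22115); u = 525.9·(+0.26963)/1.22115 + 332.5 = 448.6196, v = 653.9·(+0.24915)/1.22115 + 221.4 = 354.8167
M3: Pc = R·M3+t = (+0.10912, +0.17921, +1.33890); u = 525.9·(+0.10912)/1.33890 + 332.5 = 375.3617, v = 653.9·(+0.17921)/1.33890 + 221.4 = 308.9227

c0=(362.29, 394.16) c1=(430.07, 445.09) c2=(448.62, 354.82) c3=(375.36, 308.92)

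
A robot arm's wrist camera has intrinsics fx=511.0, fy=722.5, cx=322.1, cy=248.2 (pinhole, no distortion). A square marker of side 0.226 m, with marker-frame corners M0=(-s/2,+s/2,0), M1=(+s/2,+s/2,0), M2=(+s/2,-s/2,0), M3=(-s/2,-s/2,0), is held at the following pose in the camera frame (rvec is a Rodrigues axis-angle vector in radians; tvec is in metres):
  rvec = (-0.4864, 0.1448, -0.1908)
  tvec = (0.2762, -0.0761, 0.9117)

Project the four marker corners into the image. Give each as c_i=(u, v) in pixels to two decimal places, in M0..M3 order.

Intrinsics K: fx=511.0, fy=722.5, cx=322.1, cy=248.2
Marker side s = 0.226 m; corners in marker frame (Z=0):
  M0 = (-0.1130, +0.1130, 0)
  M1 = (+0.1130, +0.1130, 0)
  M2 = (+0.1130, -0.1130, 0)
  M3 = (-0.1130, -0.1130, 0)
rvec = (-0.4864, 0.1448, -0.1908), |rvec| = θ = 0.54218 rad = 31.064°
Rodrigues: sinθ=0.51600, 1−cosθ=0.14341; R = I + sinθ·[k]× + (1−cosθ)·[k]×²:
    [+0.97201 +0.14723 +0.18309]
    [-0.21595 +0.86682 +0.44944]
    [-0.09253 -0.47640 +0.87435]
t = (0.2762, -0.0761, 0.9117) m
M0: Pc = R·M0+t = (+0.18300, +0.04625, +0.86832); u = 511.0·(+0.18300)/0.86832 + 322.1 = 429.7935, v = 722.5·(+0.04625)/0.86832 + 248.2 = 286.6851
M1: Pc = R·M1+t = (+0.40267, -0.00255, +0.84741); u = 511.0·(+0.40267)/0.84741 + 322.1 = 564.9176, v = 722.5·(-0.00255)/0.84741 + 248.2 = 246.0241
M2: Pc = R·M2+t = (+0.36940, -0.19845, +0.95508); u = 511.0·(+0.36940)/0.95508 + 322.1 = 519.7424, v = 722.5·(-0.19845)/0.95508 + 248.2 = 98.0739
M3: Pc = R·M3+t = (+0.14973, -0.14965, +0.97599); u = 511.0·(+0.14973)/0.97599 + 322.1 = 400.4923, v = 722.5·(-0.14965)/0.97599 + 248.2 = 137.4194

c0=(429.79, 286.69) c1=(564.92, 246.02) c2=(519.74, 98.07) c3=(400.49, 137.42)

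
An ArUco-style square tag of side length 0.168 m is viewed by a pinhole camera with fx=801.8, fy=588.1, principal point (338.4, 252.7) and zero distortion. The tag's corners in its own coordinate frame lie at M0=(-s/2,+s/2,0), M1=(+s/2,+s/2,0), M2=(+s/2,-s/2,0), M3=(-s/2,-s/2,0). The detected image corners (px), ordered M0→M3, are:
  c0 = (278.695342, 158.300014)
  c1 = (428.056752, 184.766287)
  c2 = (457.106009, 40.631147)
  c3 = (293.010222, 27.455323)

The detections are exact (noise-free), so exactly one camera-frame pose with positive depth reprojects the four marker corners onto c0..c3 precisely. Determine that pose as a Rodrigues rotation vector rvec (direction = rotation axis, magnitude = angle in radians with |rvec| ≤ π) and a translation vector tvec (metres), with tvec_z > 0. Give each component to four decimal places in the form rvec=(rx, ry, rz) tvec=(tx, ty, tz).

Intrinsics K: fx=801.8, fy=588.1, cx=338.4, cy=252.7
Marker side s = 0.168 m; corners in marker frame (Z=0):
  M0 = (-0.0840, +0.0840, 0)
  M1 = (+0.0840, +0.0840, 0)
  M2 = (+0.0840, -0.0840, 0)
  M3 = (-0.0840, -0.0840, 0)
Detected image corners:
  c0 = (278.695342, 158.300014) px
  c1 = (428.056752, 184.766287) px
  c2 = (457.106009, 40.631147) px
  c3 = (293.010222, 27.455323) px
Planar DLT: solve 8×8 A·h = b for H (H[2,2]=1):
  H  [+696.89901 +44.71366 +359.55439]
  H  [+53.42952 +864.62830 +104.97029]
  H  [-0.64323 +0.47061 +1.00000]
B = K⁻¹H; ‖b₁‖=1.360030, ‖b₂‖=1.360030; λ = 2/(‖b₁‖+‖b₂‖) = 0.735278, sign → tz>0 ⇒ λ=+0.735278
r₁ = λ·B[:,0] = (+0.83869,+0.27002,-0.47295); r₂ = λ·B[:,1] = (-0.10504,+0.93233,+0.34603)
r₃ = r₁×r₂ = (+0.53438,-0.24053,+0.81030); SVD([r₁ r₂ r₃]) → R = UVᵀ:
  R  [+0.83869 -0.10504 +0.53438]
  R  [+0.27002 +0.93233 -0.24053]
  R  [-0.47295 +0.34603 +0.81030]
t = (+0.01940, -0.18470, +0.73528) m
tr R = 2.581311; θ = arccos((tr R − 1)/2) = 0.658917 rad = 37.753°
axis k = ((R−Rᵀ)₃₂, (R−Rᵀ)₁₃, (R−Rᵀ)₂₁) / (2 sinθ) = (+0.479014, +0.822637, +0.306292)
rvec = θ·k = (+0.315630, +0.542049, +0.201821)

rvec=(0.3156, 0.5420, 0.2018) tvec=(0.0194, -0.1847, 0.7353)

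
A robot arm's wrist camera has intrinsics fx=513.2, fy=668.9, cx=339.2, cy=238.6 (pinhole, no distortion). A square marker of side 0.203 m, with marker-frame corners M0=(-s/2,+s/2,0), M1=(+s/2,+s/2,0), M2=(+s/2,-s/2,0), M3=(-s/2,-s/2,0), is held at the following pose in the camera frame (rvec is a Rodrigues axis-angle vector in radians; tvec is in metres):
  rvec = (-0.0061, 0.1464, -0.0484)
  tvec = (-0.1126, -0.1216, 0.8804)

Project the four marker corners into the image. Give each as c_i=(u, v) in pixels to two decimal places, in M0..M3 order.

Intrinsics K: fx=513.2, fy=668.9, cx=339.2, cy=238.6
Marker side s = 0.203 m; corners in marker frame (Z=0):
  M0 = (-0.1015, +0.1015, 0)
  M1 = (+0.1015, +0.1015, 0)
  M2 = (+0.1015, -0.1015, 0)
  M3 = (-0.1015, -0.1015, 0)
rvec = (-0.0061, 0.1464, -0.0484), |rvec| = θ = 0.15431 rad = 8.842°
Rodrigues: sinθ=0.15370, 1−cosθ=0.01188; R = I + sinθ·[k]× + (1−cosθ)·[k]×²:
    [+0.98814 +0.04776 +0.14597]
    [-0.04865 +0.99881 +0.00254]
    [-0.14567 -0.00961 +0.98929]
t = (-0.1126, -0.1216, 0.8804) m
M0: Pc = R·M0+t = (-0.20805, -0.01528, +0.89421); u = 513.2·(-0.20805)/0.89421 + 339.2 = 219.7983, v = 668.9·(-0.01528)/0.89421 + 238.6 = 227.1684
M1: Pc = R·M1+t = (-0.00746, -0.02516, +0.86464); u = 513.2·(-0.00746)/0.86464 + 339.2 = 334.7744, v = 668.9·(-0.02516)/0.86464 + 238.6 = 219.1366
M2: Pc = R·M2+t = (-0.01715, -0.22792, +0.86659); u = 513.2·(-0.01715)/0.86659 + 339.2 = 329.0424, v = 668.9·(-0.22792)/0.86659 + 238.6 = 62.6757
M3: Pc = R·M3+t = (-0.21774, -0.21804, +0.89616); u = 513.2·(-0.21774)/0.89616 + 339.2 = 214.5059, v = 668.9·(-0.21804)/0.89616 + 238.6 = 75.8529

c0=(219.80, 227.17) c1=(334.77, 219.14) c2=(329.04, 62.68) c3=(214.51, 75.85)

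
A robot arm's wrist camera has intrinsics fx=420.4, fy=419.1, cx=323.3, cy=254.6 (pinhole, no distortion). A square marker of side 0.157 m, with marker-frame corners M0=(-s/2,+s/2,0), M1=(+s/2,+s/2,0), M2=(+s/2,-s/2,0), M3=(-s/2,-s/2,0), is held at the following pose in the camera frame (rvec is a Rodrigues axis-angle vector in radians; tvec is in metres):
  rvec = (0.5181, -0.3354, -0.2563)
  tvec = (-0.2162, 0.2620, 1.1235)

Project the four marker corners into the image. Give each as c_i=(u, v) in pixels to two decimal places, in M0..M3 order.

c0=(222.01, 383.83) c1=(276.30, 361.74) c2=(263.59, 319.60) c3=(204.65, 341.86)

Intrinsics K: fx=420.4, fy=419.1, cx=323.3, cy=254.6
Marker side s = 0.157 m; corners in marker frame (Z=0):
  M0 = (-0.0785, +0.0785, 0)
  M1 = (+0.0785, +0.0785, 0)
  M2 = (+0.0785, -0.0785, 0)
  M3 = (-0.0785, -0.0785, 0)
rvec = (0.5181, -0.3354, -0.2563), |rvec| = θ = 0.66829 rad = 38.290°
Rodrigues: sinθ=0.61964, 1−cosθ=0.21512; R = I + sinθ·[k]× + (1−cosθ)·[k]×²:
    [+0.91418 +0.15394 -0.37495]
    [-0.32134 +0.83907 -0.43898]
    [+0.24703 +0.52179 +0.81652]
t = (-0.2162, 0.2620, 1.1235) m
M0: Pc = R·M0+t = (-0.27588, +0.35309, +1.14507); u = 420.4·(-0.27588)/1.14507 + 323.3 = 222.0143, v = 419.1·(+0.35309)/1.14507 + 254.6 = 383.8332
M1: Pc = R·M1+t = (-0.13235, +0.30264, +1.18385); u = 420.4·(-0.13235)/1.18385 + 323.3 = 276.3000, v = 419.1·(+0.30264)/1.18385 + 254.6 = 361.7392
M2: Pc = R·M2+t = (-0.15652, +0.17091, +1.10193); u = 420.4·(-0.15652)/1.10193 + 323.3 = 263.5850, v = 419.1·(+0.17091)/1.10193 + 254.6 = 319.6018
M3: Pc = R·M3+t = (-0.30005, +0.22136, +1.06315); u = 420.4·(-0.30005)/1.06315 + 323.3 = 204.6524, v = 419.1·(+0.22136)/1.06315 + 254.6 = 341.8611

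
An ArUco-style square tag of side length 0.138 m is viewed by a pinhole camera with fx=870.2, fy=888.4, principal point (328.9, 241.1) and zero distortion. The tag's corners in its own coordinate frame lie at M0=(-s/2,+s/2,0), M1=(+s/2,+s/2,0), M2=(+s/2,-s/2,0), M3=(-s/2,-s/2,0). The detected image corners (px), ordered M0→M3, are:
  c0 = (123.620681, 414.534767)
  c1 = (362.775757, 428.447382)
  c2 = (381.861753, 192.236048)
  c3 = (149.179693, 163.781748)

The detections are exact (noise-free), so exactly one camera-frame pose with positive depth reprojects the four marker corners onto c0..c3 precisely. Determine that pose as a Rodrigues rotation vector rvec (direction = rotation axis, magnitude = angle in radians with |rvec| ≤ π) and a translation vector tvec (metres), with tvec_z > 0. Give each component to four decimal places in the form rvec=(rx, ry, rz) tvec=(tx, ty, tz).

Intrinsics K: fx=870.2, fy=888.4, cx=328.9, cy=241.1
Marker side s = 0.138 m; corners in marker frame (Z=0):
  M0 = (-0.0690, +0.0690, 0)
  M1 = (+0.0690, +0.0690, 0)
  M2 = (+0.0690, -0.0690, 0)
  M3 = (-0.0690, -0.0690, 0)
Detected image corners:
  c0 = (123.620681, 414.534767) px
  c1 = (362.775757, 428.447382) px
  c2 = (381.861753, 192.236048) px
  c3 = (149.179693, 163.781748) px
Planar DLT: solve 8×8 A·h = b for H (H[2,2]=1):
  H  [+1822.84864 -200.86348 +258.11343]
  H  [+287.88228 +1715.80471 +298.76091]
  H  [+0.44640 -0.15658 +1.00000]
B = K⁻¹H; ‖b₁‖=1.987464, ‖b₂‖=1.987464; λ = 2/(‖b₁‖+‖b₂‖) = 0.503154, sign → tz>0 ⇒ λ=+0.503154
r₁ = λ·B[:,0] = (+0.96909,+0.10209,+0.22461); r₂ = λ·B[:,1] = (-0.08636,+0.99314,-0.07879)
r₃ = r₁×r₂ = (-0.23111,+0.05695,+0.97126); SVD([r₁ r₂ r₃]) → R = UVᵀ:
  R  [+0.96909 -0.08636 -0.23111]
  R  [+0.10209 +0.99314 +0.05695]
  R  [+0.22461 -0.07879 +0.97126]
t = (-0.04093, +0.03266, +0.50315) m
tr R = 2.933488; θ = arccos((tr R − 1)/2) = 0.258618 rad = 14.818°
axis k = ((R−Rᵀ)₃₂, (R−Rᵀ)₁₃, (R−Rᵀ)₂₁) / (2 sinθ) = (-0.265378, -0.890971, +0.368435)
rvec = θ·k = (-0.068632, -0.230422, +0.095284)

rvec=(-0.0686, -0.2304, 0.0953) tvec=(-0.0409, 0.0327, 0.5032)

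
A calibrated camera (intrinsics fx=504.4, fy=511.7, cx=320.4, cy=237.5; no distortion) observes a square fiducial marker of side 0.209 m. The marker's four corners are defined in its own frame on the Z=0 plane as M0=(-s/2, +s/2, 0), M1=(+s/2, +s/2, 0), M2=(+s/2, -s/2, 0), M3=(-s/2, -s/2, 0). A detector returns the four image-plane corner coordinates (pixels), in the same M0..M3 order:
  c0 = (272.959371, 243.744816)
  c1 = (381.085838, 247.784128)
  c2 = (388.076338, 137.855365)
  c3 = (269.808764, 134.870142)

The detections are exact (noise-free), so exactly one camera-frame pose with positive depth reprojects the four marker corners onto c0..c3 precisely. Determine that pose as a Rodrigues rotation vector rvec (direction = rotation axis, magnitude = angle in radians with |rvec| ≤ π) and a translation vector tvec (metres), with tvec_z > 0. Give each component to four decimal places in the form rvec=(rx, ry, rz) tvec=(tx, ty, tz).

Intrinsics K: fx=504.4, fy=511.7, cx=320.4, cy=237.5
Marker side s = 0.209 m; corners in marker frame (Z=0):
  M0 = (-0.1045, +0.1045, 0)
  M1 = (+0.1045, +0.1045, 0)
  M2 = (+0.1045, -0.1045, 0)
  M3 = (-0.1045, -0.1045, 0)
Detected image corners:
  c0 = (272.959371, 243.744816) px
  c1 = (381.085838, 247.784128) px
  c2 = (388.076338, 137.855365) px
  c3 = (269.808764, 134.870142) px
Planar DLT: solve 8×8 A·h = b for H (H[2,2]=1):
  H  [+520.90529 +131.22265 +327.58581]
  H  [+5.48654 +605.14320 +193.49711]
  H  [-0.05983 +0.42764 +1.00000]
B = K⁻¹H; ‖b₁‖=1.073088, ‖b₂‖=1.073088; λ = 2/(‖b₁‖+‖b₂‖) = 0.931890, sign → tz>0 ⇒ λ=+0.931890
r₁ = λ·B[:,0] = (+0.99780,+0.03587,-0.05575); r₂ = λ·B[:,1] = (-0.01070,+0.91710,+0.39851)
r₃ = r₁×r₂ = (+0.06543,-0.39704,+0.91547); SVD([r₁ r₂ r₃]) → R = UVᵀ:
  R  [+0.99780 -0.01070 +0.06543]
  R  [+0.03587 +0.91710 -0.39704]
  R  [-0.05575 +0.39851 +0.91547]
t = (+0.01328, -0.08014, +0.93189) m
tr R = 2.830369; θ = arccos((tr R − 1)/2) = 0.414831 rad = 23.768°
axis k = ((R−Rᵀ)₃₂, (R−Rᵀ)₁₃, (R−Rᵀ)₂₁) / (2 sinθ) = (+0.986945, +0.150336, +0.057775)
rvec = θ·k = (+0.409415, +0.062364, +0.023967)

rvec=(0.4094, 0.0624, 0.0240) tvec=(0.0133, -0.0801, 0.9319)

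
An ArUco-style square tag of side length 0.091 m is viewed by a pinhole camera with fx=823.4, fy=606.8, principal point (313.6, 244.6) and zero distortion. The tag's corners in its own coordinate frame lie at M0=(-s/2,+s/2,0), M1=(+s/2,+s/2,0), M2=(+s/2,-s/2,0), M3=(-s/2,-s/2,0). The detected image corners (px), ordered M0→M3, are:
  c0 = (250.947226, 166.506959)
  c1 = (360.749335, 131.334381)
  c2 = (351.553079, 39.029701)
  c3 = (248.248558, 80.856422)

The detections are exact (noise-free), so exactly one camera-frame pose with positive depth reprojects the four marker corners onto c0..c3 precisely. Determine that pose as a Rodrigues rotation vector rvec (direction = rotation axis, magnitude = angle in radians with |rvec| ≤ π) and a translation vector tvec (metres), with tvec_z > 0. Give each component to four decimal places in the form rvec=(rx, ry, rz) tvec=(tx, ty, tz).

rvec=(-0.3063, 0.6702, -0.1584) tvec=(-0.0088, -0.1248, 0.5393)

Intrinsics K: fx=823.4, fy=606.8, cx=313.6, cy=244.6
Marker side s = 0.091 m; corners in marker frame (Z=0):
  M0 = (-0.0455, +0.0455, 0)
  M1 = (+0.0455, +0.0455, 0)
  M2 = (+0.0455, -0.0455, 0)
  M3 = (-0.0455, -0.0455, 0)
Detected image corners:
  c0 = (250.947226, 166.506959) px
  c1 = (360.749335, 131.334381) px
  c2 = (351.553079, 39.029701) px
  c3 = (248.248558, 80.856422) px
Planar DLT: solve 8×8 A·h = b for H (H[2,2]=1):
  H  [+841.14363 -121.01327 +300.16064]
  H  [-537.45178 +912.31727 +104.14885]
  H  [-1.08554 -0.60952 +1.00000]
B = K⁻¹H; ‖b₁‖=1.854294, ‖b₂‖=1.854294; λ = 2/(‖b₁‖+‖b₂‖) = 0.539289, sign → tz>0 ⇒ λ=+0.539289
r₁ = λ·B[:,0] = (+0.77387,-0.24167,-0.58542); r₂ = λ·B[:,1] = (+0.04593,+0.94332,-0.32870)
r₃ = r₁×r₂ = (+0.63167,+0.22749,+0.74111); SVD([r₁ r₂ r₃]) → R = UVᵀ:
  R  [+0.77387 +0.04593 +0.63167]
  R  [-0.24167 +0.94332 +0.22749]
  R  [-0.58542 -0.32870 +0.74111]
t = (-0.00880, -0.12482, +0.53929) m
tr R = 2.458294; θ = arccos((tr R − 1)/2) = 0.753722 rad = 43.185°
axis k = ((R−Rᵀ)₃₂, (R−Rᵀ)₁₃, (R−Rᵀ)₂₁) / (2 sinθ) = (-0.406360, +0.889223, -0.210130)
rvec = θ·k = (-0.306282, +0.670227, -0.158379)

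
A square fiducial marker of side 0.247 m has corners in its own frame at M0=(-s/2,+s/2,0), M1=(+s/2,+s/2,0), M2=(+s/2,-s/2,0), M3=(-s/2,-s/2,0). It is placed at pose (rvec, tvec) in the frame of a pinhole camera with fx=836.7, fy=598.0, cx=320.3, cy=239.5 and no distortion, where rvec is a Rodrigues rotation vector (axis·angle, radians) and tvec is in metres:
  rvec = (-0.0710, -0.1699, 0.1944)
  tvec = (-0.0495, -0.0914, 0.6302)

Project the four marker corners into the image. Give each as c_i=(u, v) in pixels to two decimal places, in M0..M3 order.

c0=(52.54, 244.49) c1=(381.71, 289.94) c2=(437.92, 69.53) c3=(123.69, 11.54)

Intrinsics K: fx=836.7, fy=598.0, cx=320.3, cy=239.5
Marker side s = 0.247 m; corners in marker frame (Z=0):
  M0 = (-0.1235, +0.1235, 0)
  M1 = (+0.1235, +0.1235, 0)
  M2 = (+0.1235, -0.1235, 0)
  M3 = (-0.1235, -0.1235, 0)
rvec = (-0.0710, -0.1699, 0.1944), |rvec| = θ = 0.26777 rad = 15.342°
Rodrigues: sinθ=0.26458, 1−cosθ=0.03564; R = I + sinθ·[k]× + (1−cosθ)·[k]×²:
    [+0.96687 -0.18609 -0.17474]
    [+0.19808 +0.97871 +0.05374]
    [+0.16102 -0.08657 +0.98315]
t = (-0.0495, -0.0914, 0.6302) m
M0: Pc = R·M0+t = (-0.19189, +0.00501, +0.59962); u = 836.7·(-0.19189)/0.59962 + 320.3 = 52.5404, v = 598.0·(+0.00501)/0.59962 + 239.5 = 244.4943
M1: Pc = R·M1+t = (+0.04693, +0.05393, +0.63939); u = 836.7·(+0.04693)/0.63939 + 320.3 = 381.7070, v = 598.0·(+0.05393)/0.63939 + 239.5 = 289.9422
M2: Pc = R·M2+t = (+0.09289, -0.18781, +0.66078); u = 836.7·(+0.09289)/0.66078 + 320.3 = 437.9214, v = 598.0·(-0.18781)/0.66078 + 239.5 = 69.5348
M3: Pc = R·M3+t = (-0.14593, -0.23673, +0.62101); u = 836.7·(-0.14593)/0.62101 + 320.3 = 123.6890, v = 598.0·(-0.23673)/0.62101 + 239.5 = 11.5362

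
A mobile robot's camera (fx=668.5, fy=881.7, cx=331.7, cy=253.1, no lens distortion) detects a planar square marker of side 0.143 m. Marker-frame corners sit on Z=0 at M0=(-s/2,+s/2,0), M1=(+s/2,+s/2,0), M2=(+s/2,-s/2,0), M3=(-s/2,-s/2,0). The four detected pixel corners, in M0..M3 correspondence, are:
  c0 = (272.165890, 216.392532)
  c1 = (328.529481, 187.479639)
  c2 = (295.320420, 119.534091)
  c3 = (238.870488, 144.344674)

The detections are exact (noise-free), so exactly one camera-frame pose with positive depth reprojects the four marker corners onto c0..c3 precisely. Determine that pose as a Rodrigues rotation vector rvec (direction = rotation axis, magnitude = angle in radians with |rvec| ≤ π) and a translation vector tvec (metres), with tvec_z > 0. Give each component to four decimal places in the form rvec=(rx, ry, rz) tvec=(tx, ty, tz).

Intrinsics K: fx=668.5, fy=881.7, cx=331.7, cy=253.1
Marker side s = 0.143 m; corners in marker frame (Z=0):
  M0 = (-0.0715, +0.0715, 0)
  M1 = (+0.0715, +0.0715, 0)
  M2 = (+0.0715, -0.0715, 0)
  M3 = (-0.0715, -0.0715, 0)
Detected image corners:
  c0 = (272.165890, 216.392532) px
  c1 = (328.529481, 187.479639) px
  c2 = (295.320420, 119.534091) px
  c3 = (238.870488, 144.344674) px
Planar DLT: solve 8×8 A·h = b for H (H[2,2]=1):
  H  [+490.23526 +179.10071 +284.17846]
  H  [-131.29660 +457.70666 +166.14235]
  H  [+0.33758 -0.18830 +1.00000]
B = K⁻¹H; ‖b₁‖=0.703246, ‖b₂‖=0.703246; λ = 2/(‖b₁‖+‖b₂‖) = 1.421978, sign → tz>0 ⇒ λ=+1.421978
r₁ = λ·B[:,0] = (+0.80460,-0.34955,+0.48003); r₂ = λ·B[:,1] = (+0.51383,+0.81504,-0.26776)
r₃ = r₁×r₂ = (-0.29765,+0.46209,+0.83539); SVD([r₁ r₂ r₃]) → R = UVᵀ:
  R  [+0.80460 +0.51383 -0.29765]
  R  [-0.34955 +0.81504 +0.46209]
  R  [+0.48003 -0.26776 +0.83539]
t = (-0.10108, -0.14024, +1.42198) m
tr R = 2.455032; θ = arccos((tr R − 1)/2) = 0.756102 rad = 43.321°
axis k = ((R−Rᵀ)₃₂, (R−Rᵀ)₁₃, (R−Rᵀ)₂₁) / (2 sinθ) = (-0.531892, -0.566745, -0.629199)
rvec = θ·k = (-0.402165, -0.428517, -0.475738)

rvec=(-0.4022, -0.4285, -0.4757) tvec=(-0.1011, -0.1402, 1.4220)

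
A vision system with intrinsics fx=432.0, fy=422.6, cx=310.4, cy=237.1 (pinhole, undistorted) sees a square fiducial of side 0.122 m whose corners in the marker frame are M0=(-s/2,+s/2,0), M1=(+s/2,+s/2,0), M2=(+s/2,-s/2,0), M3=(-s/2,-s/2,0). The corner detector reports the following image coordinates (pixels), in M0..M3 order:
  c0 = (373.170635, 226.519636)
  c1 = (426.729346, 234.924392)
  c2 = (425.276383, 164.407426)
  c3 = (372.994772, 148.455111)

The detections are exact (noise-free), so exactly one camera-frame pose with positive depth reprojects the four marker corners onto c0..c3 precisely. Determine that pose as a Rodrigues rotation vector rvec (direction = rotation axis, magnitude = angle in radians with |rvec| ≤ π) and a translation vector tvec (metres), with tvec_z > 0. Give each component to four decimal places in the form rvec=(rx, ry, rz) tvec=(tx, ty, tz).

Intrinsics K: fx=432.0, fy=422.6, cx=310.4, cy=237.1
Marker side s = 0.122 m; corners in marker frame (Z=0):
  M0 = (-0.0610, +0.0610, 0)
  M1 = (+0.0610, +0.0610, 0)
  M2 = (+0.0610, -0.0610, 0)
  M3 = (-0.0610, -0.0610, 0)
Detected image corners:
  c0 = (373.170635, 226.519636) px
  c1 = (426.729346, 234.924392) px
  c2 = (425.276383, 164.407426) px
  c3 = (372.994772, 148.455111) px
Planar DLT: solve 8×8 A·h = b for H (H[2,2]=1):
  H  [+780.25177 -77.41351 +400.93751]
  H  [+268.12310 +566.42901 +193.42037]
  H  [+0.86736 -0.21116 +1.00000]
B = K⁻¹H; ‖b₁‖=1.474271, ‖b₂‖=1.474271; λ = 2/(‖b₁‖+‖b₂‖) = 0.678301, sign → tz>0 ⇒ λ=+0.678301
r₁ = λ·B[:,0] = (+0.80238,+0.10027,+0.58833); r₂ = λ·B[:,1] = (-0.01864,+0.98951,-0.14323)
r₃ = r₁×r₂ = (-0.59652,+0.10396,+0.79583); SVD([r₁ r₂ r₃]) → R = UVᵀ:
  R  [+0.80238 -0.01864 -0.59652]
  R  [+0.10027 +0.98951 +0.10396]
  R  [+0.58833 -0.14323 +0.79583]
t = (+0.14216, -0.07011, +0.67830) m
tr R = 2.587727; θ = arccos((tr R − 1)/2) = 0.653660 rad = 37.452°
axis k = ((R−Rᵀ)₃₂, (R−Rᵀ)₁₃, (R−Rᵀ)₂₁) / (2 sinθ) = (-0.203245, -0.974234, +0.097773)
rvec = θ·k = (-0.132853, -0.636817, +0.063910)

rvec=(-0.1329, -0.6368, 0.0639) tvec=(0.1422, -0.0701, 0.6783)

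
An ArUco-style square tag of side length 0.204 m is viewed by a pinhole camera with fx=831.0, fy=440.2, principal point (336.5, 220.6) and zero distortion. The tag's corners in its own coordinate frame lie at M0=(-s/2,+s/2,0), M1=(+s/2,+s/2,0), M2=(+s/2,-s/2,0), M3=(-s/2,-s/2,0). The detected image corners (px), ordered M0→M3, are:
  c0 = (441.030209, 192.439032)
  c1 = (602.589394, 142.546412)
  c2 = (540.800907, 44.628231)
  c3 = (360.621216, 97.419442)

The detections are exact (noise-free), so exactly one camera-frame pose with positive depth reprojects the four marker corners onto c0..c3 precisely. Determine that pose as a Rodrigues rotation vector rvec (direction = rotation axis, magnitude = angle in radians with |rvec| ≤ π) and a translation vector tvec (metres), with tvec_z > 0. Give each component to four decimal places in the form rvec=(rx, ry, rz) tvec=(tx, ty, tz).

Intrinsics K: fx=831.0, fy=440.2, cx=336.5, cy=220.6
Marker side s = 0.204 m; corners in marker frame (Z=0):
  M0 = (-0.1020, +0.1020, 0)
  M1 = (+0.1020, +0.1020, 0)
  M2 = (+0.1020, -0.1020, 0)
  M3 = (-0.1020, -0.1020, 0)
Detected image corners:
  c0 = (441.030209, 192.439032) px
  c1 = (602.589394, 142.546412) px
  c2 = (540.800907, 44.628231) px
  c3 = (360.621216, 97.419442) px
Planar DLT: solve 8×8 A·h = b for H (H[2,2]=1):
  H  [+889.87127 +585.06087 +489.00570]
  H  [-237.94518 +531.10832 +121.36310]
  H  [+0.11217 +0.48752 +1.00000]
B = K⁻¹H; ‖b₁‖=1.191715, ‖b₂‖=1.191715; λ = 2/(‖b₁‖+‖b₂‖) = 0.839127, sign → tz>0 ⇒ λ=+0.839127
r₁ = λ·B[:,0] = (+0.86046,-0.50075,+0.09413); r₂ = λ·B[:,1] = (+0.42513,+0.80741,+0.40909)
r₃ = r₁×r₂ = (-0.28085,-0.31199,+0.90763); SVD([r₁ r₂ r₃]) → R = UVᵀ:
  R  [+0.86046 +0.42513 -0.28085]
  R  [-0.50075 +0.80741 -0.31199]
  R  [+0.09413 +0.40909 +0.90763]
t = (+0.15400, -0.18917, +0.83913) m
tr R = 2.575496; θ = arccos((tr R − 1)/2) = 0.663651 rad = 38.024°
axis k = ((R−Rᵀ)₃₂, (R−Rᵀ)₁₃, (R−Rᵀ)₂₁) / (2 sinθ) = (+0.585290, -0.304367, -0.751529)
rvec = θ·k = (+0.388429, -0.201994, -0.498753)

rvec=(0.3884, -0.2020, -0.4988) tvec=(0.1540, -0.1892, 0.8391)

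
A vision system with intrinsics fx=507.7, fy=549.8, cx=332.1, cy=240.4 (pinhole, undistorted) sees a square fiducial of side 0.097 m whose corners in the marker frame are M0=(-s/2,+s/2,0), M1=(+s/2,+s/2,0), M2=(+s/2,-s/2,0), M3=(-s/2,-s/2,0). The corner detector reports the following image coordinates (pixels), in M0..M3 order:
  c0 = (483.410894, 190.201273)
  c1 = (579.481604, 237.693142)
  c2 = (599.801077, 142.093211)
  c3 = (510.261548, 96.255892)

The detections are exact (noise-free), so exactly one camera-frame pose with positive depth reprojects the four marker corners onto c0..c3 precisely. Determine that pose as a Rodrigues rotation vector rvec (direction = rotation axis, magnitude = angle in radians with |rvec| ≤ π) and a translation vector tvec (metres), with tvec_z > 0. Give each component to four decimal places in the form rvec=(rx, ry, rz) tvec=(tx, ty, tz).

Intrinsics K: fx=507.7, fy=549.8, cx=332.1, cy=240.4
Marker side s = 0.097 m; corners in marker frame (Z=0):
  M0 = (-0.0485, +0.0485, 0)
  M1 = (+0.0485, +0.0485, 0)
  M2 = (+0.0485, -0.0485, 0)
  M3 = (-0.0485, -0.0485, 0)
Detected image corners:
  c0 = (483.410894, 190.201273) px
  c1 = (579.481604, 237.693142) px
  c2 = (599.801077, 142.093211) px
  c3 = (510.261548, 96.255892) px
Planar DLT: solve 8×8 A·h = b for H (H[2,2]=1):
  H  [+1041.21642 -615.26776 +543.98538]
  H  [+507.03476 +862.92849 +165.16376]
  H  [+0.15754 -0.68548 +1.00000]
B = K⁻¹H; ‖b₁‖=2.132350, ‖b₂‖=2.132350; λ = 2/(‖b₁‖+‖b₂‖) = 0.468966, sign → tz>0 ⇒ λ=+0.468966
r₁ = λ·B[:,0] = (+0.91345,+0.40018,+0.07388); r₂ = λ·B[:,1] = (-0.35805,+0.87662,-0.32147)
r₃ = r₁×r₂ = (-0.19341,+0.26719,+0.94403); SVD([r₁ r₂ r₃]) → R = UVᵀ:
  R  [+0.91345 -0.35805 -0.19341]
  R  [+0.40018 +0.87662 +0.26719]
  R  [+0.07388 -0.32147 +0.94403]
t = (+0.19572, -0.06417, +0.46897) m
tr R = 2.734105; θ = arccos((tr R − 1)/2) = 0.521541 rad = 29.882°
axis k = ((R−Rᵀ)₃₂, (R−Rᵀ)₁₃, (R−Rᵀ)₂₁) / (2 sinθ) = (-0.590767, -0.268249, +0.760945)
rvec = θ·k = (-0.308109, -0.139903, +0.396864)

rvec=(-0.3081, -0.1399, 0.3969) tvec=(0.1957, -0.0642, 0.4690)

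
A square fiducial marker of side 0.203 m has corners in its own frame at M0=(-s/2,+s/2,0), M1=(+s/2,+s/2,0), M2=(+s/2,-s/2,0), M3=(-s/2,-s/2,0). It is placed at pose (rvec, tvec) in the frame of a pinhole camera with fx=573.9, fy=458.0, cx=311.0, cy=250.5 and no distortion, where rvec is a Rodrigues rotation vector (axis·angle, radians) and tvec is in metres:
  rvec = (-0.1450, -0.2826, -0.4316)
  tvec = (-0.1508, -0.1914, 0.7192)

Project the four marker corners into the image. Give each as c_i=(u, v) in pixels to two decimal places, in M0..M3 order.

Intrinsics K: fx=573.9, fy=458.0, cx=311.0, cy=250.5
Marker side s = 0.203 m; corners in marker frame (Z=0):
  M0 = (-0.1015, +0.1015, 0)
  M1 = (+0.1015, +0.1015, 0)
  M2 = (+0.1015, -0.1015, 0)
  M3 = (-0.1015, -0.1015, 0)
rvec = (-0.1450, -0.2826, -0.4316), |rvec| = θ = 0.53588 rad = 30.704°
Rodrigues: sinθ=0.51060, 1−cosθ=0.14018; R = I + sinθ·[k]× + (1−cosθ)·[k]×²:
    [+0.87008 +0.43124 -0.23872]
    [-0.39123 +0.89881 +0.19770]
    [+0.29982 -0.07862 +0.95075]
t = (-0.1508, -0.1914, 0.7192) m
M0: Pc = R·M0+t = (-0.19534, -0.06046, +0.68079); u = 573.9·(-0.19534)/0.68079 + 311.0 = 146.3276, v = 458.0·(-0.06046)/0.68079 + 250.5 = 209.8250
M1: Pc = R·M1+t = (-0.01872, -0.13988, +0.74165); u = 573.9·(-0.01872)/0.74165 + 311.0 = 296.5176, v = 458.0·(-0.13988)/0.74165 + 250.5 = 164.1174
M2: Pc = R·M2+t = (-0.10626, -0.32234, +0.75761); u = 573.9·(-0.10626)/0.75761 + 311.0 = 230.5087, v = 458.0·(-0.32234)/0.75761 + 250.5 = 55.6358
M3: Pc = R·M3+t = (-0.28288, -0.24292, +0.69675); u = 573.9·(-0.28288)/0.69675 + 311.0 = 77.9929, v = 458.0·(-0.24292)/0.69675 + 250.5 = 90.8203

c0=(146.33, 209.82) c1=(296.52, 164.12) c2=(230.51, 55.64) c3=(77.99, 90.82)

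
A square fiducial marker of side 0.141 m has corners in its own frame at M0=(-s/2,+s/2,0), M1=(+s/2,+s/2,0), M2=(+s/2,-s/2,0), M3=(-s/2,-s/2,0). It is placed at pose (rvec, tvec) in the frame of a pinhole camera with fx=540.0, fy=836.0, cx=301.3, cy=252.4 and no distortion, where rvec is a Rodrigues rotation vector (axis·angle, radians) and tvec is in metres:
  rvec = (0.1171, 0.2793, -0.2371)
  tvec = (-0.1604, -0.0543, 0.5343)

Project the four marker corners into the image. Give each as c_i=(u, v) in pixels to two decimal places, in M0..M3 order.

c0=(100.06, 295.58) c1=(221.19, 250.14) c2=(182.31, 26.23) c3=(61.50, 89.08)

Intrinsics K: fx=540.0, fy=836.0, cx=301.3, cy=252.4
Marker side s = 0.141 m; corners in marker frame (Z=0):
  M0 = (-0.0705, +0.0705, 0)
  M1 = (+0.0705, +0.0705, 0)
  M2 = (+0.0705, -0.0705, 0)
  M3 = (-0.0705, -0.0705, 0)
rvec = (0.1171, 0.2793, -0.2371), |rvec| = θ = 0.38463 rad = 22.037°
Rodrigues: sinθ=0.37521, 1−cosθ=0.07306; R = I + sinθ·[k]× + (1−cosθ)·[k]×²:
    [+0.93371 +0.24745 +0.25875]
    [-0.21514 +0.96546 -0.14694]
    [-0.28618 +0.08153 +0.95470]
t = (-0.1604, -0.0543, 0.5343) m
M0: Pc = R·M0+t = (-0.20878, +0.02893, +0.56022); u = 540.0·(-0.20878)/0.56022 + 301.3 = 100.0553, v = 836.0·(+0.02893)/0.56022 + 252.4 = 295.5755
M1: Pc = R·M1+t = (-0.07713, -0.00140, +0.51987); u = 540.0·(-0.07713)/0.51987 + 301.3 = 221.1857, v = 836.0·(-0.00140)/0.51987 + 252.4 = 250.1447
M2: Pc = R·M2+t = (-0.11202, -0.13753, +0.50838); u = 540.0·(-0.11202)/0.50838 + 301.3 = 182.3134, v = 836.0·(-0.13753)/0.50838 + 252.4 = 26.2340
M3: Pc = R·M3+t = (-0.24367, -0.10720, +0.54873); u = 540.0·(-0.24367)/0.54873 + 301.3 = 61.5038, v = 836.0·(-0.10720)/0.54873 + 252.4 = 89.0819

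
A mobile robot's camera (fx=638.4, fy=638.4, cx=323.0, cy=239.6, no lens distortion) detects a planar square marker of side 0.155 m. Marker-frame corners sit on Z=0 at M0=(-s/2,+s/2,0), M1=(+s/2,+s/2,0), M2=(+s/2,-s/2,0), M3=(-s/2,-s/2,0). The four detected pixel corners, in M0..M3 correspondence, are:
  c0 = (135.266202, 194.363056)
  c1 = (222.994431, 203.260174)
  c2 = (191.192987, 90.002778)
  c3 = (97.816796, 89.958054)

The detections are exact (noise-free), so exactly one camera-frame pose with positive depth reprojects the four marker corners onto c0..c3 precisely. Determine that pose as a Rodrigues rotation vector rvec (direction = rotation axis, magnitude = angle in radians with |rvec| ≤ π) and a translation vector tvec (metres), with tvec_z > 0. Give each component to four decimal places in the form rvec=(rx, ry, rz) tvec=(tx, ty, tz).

Intrinsics K: fx=638.4, fy=638.4, cx=323.0, cy=239.6
Marker side s = 0.155 m; corners in marker frame (Z=0):
  M0 = (-0.0775, +0.0775, 0)
  M1 = (+0.0775, +0.0775, 0)
  M2 = (+0.0775, -0.0775, 0)
  M3 = (-0.0775, -0.0775, 0)
Detected image corners:
  c0 = (135.266202, 194.363056) px
  c1 = (222.994431, 203.260174) px
  c2 = (191.192987, 90.002778) px
  c3 = (97.816796, 89.958054) px
Planar DLT: solve 8×8 A·h = b for H (H[2,2]=1):
  H  [+494.35140 +323.31078 +160.70996]
  H  [-49.20972 +789.39002 +146.88459]
  H  [-0.54995 +0.61269 +1.00000]
B = K⁻¹H; ‖b₁‖=1.194634, ‖b₂‖=1.194634; λ = 2/(‖b₁‖+‖b₂‖) = 0.837077, sign → tz>0 ⇒ λ=+0.837077
r₁ = λ·B[:,0] = (+0.88111,+0.10825,-0.46035); r₂ = λ·B[:,1] = (+0.16444,+0.84257,+0.51287)
r₃ = r₁×r₂ = (+0.44339,-0.52760,+0.72460); SVD([r₁ r₂ r₃]) → R = UVᵀ:
  R  [+0.88111 +0.16444 +0.44339]
  R  [+0.10825 +0.84257 -0.52760]
  R  [-0.46035 +0.51287 +0.72460]
t = (-0.21280, -0.12157, +0.83708) m
tr R = 2.448281; θ = arccos((tr R − 1)/2) = 0.761009 rad = 43.603°
axis k = ((R−Rᵀ)₃₂, (R−Rᵀ)₁₃, (R−Rᵀ)₂₁) / (2 sinθ) = (+0.754342, +0.655216, -0.040738)
rvec = θ·k = (+0.574061, +0.498626, -0.031002)

rvec=(0.5741, 0.4986, -0.0310) tvec=(-0.2128, -0.1216, 0.8371)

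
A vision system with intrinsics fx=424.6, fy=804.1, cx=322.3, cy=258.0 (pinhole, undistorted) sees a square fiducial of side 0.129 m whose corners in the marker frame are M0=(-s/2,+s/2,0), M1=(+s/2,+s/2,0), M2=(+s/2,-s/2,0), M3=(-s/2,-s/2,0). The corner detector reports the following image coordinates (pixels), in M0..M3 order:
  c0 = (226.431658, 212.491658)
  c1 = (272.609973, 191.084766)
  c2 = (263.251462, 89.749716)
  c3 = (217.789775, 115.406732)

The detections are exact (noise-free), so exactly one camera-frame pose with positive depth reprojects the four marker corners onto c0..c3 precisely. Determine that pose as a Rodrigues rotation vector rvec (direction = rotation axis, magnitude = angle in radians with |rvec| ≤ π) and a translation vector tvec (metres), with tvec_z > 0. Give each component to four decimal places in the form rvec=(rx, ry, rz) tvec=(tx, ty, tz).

rvec=(-0.0217, 0.3639, -0.1865) tvec=(-0.1870, -0.1342, 1.0203)

Intrinsics K: fx=424.6, fy=804.1, cx=322.3, cy=258.0
Marker side s = 0.129 m; corners in marker frame (Z=0):
  M0 = (-0.0645, +0.0645, 0)
  M1 = (+0.0645, +0.0645, 0)
  M2 = (+0.0645, -0.0645, 0)
  M3 = (-0.0645, -0.0645, 0)
Detected image corners:
  c0 = (226.431658, 212.491658) px
  c1 = (272.609973, 191.084766) px
  c2 = (263.251462, 89.749716) px
  c3 = (217.789775, 115.406732) px
Planar DLT: solve 8×8 A·h = b for H (H[2,2]=1):
  H  [+270.70492 +56.59453 +244.49570]
  H  [-234.94550 +760.55901 +152.27365]
  H  [-0.34478 -0.05352 +1.00000]
B = K⁻¹H; ‖b₁‖=0.980062, ‖b₂‖=0.980062; λ = 2/(‖b₁‖+‖b₂‖) = 1.020344, sign → tz>0 ⇒ λ=+1.020344
r₁ = λ·B[:,0] = (+0.91756,-0.18525,-0.35180); r₂ = λ·B[:,1] = (+0.17745,+0.98261,-0.05461)
r₃ = r₁×r₂ = (+0.35580,-0.01232,+0.93448); SVD([r₁ r₂ r₃]) → R = UVᵀ:
  R  [+0.91756 +0.17745 +0.35580]
  R  [-0.18525 +0.98261 -0.01232]
  R  [-0.35180 -0.05461 +0.93448]
t = (-0.18697, -0.13416, +1.02034) m
tr R = 2.834657; θ = arccos((tr R − 1)/2) = 0.409478 rad = 23.461°
axis k = ((R−Rᵀ)₃₂, (R−Rᵀ)₁₃, (R−Rᵀ)₂₁) / (2 sinθ) = (-0.053101, +0.888648, -0.455506)
rvec = θ·k = (-0.021744, +0.363882, -0.186520)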